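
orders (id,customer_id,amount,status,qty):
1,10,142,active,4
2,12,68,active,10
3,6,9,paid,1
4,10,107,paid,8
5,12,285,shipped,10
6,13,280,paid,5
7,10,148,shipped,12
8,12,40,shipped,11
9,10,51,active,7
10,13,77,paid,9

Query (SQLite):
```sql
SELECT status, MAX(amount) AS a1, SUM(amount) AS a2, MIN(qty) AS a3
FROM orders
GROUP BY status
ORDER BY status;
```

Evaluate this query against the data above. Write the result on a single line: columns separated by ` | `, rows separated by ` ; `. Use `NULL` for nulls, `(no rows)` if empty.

active | 142 | 261 | 4 ; paid | 280 | 473 | 1 ; shipped | 285 | 473 | 10

Group orders by status.
Per group compute: MAX(amount), SUM(amount), MIN(qty).
  active: ids {1, 2, 9} → MAX(amount)=142, SUM(amount)=261, MIN(qty)=4
  paid: ids {3, 4, 6, 10} → MAX(amount)=280, SUM(amount)=473, MIN(qty)=1
  shipped: ids {5, 7, 8} → MAX(amount)=285, SUM(amount)=473, MIN(qty)=10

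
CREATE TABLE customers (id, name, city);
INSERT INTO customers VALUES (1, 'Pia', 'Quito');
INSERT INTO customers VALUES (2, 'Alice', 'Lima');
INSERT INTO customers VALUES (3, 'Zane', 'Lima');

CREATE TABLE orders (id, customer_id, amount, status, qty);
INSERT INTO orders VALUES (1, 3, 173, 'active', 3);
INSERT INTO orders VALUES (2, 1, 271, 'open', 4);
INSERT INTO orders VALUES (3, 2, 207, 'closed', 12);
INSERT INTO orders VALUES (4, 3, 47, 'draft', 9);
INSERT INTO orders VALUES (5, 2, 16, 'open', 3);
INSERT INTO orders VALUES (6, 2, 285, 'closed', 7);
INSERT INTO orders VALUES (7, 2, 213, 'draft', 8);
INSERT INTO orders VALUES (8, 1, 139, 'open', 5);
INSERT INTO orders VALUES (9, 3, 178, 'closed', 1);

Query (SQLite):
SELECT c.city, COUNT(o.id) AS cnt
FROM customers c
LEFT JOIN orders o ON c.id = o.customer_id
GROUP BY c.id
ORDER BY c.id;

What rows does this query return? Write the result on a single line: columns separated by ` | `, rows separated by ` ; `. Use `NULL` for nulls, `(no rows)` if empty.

LEFT JOIN keeps every customers row; unmatched ones get NULL for orders columns.
Group by customers.id and compute COUNT(o.id). COUNT(col) of an all-NULL group is 0.
  1: ids {2, 8} → COUNT(o.id)=2
  2: ids {3, 5, 6, 7} → COUNT(o.id)=4
  3: ids {1, 4, 9} → COUNT(o.id)=3

Quito | 2 ; Lima | 4 ; Lima | 3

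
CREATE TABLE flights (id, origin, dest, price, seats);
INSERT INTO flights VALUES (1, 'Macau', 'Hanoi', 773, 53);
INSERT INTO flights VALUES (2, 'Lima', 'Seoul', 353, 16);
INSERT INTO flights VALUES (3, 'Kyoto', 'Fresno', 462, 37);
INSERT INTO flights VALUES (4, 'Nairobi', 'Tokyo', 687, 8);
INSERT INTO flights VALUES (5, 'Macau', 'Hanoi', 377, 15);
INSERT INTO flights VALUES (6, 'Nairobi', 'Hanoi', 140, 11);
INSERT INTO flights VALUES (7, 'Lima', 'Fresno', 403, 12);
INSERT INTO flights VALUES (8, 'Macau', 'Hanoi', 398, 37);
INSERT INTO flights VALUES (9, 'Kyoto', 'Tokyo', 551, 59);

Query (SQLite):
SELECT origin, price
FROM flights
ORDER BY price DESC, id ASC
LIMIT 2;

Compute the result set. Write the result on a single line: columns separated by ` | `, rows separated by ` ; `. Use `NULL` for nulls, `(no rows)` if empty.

Sort by price desc, tiebreak id asc: (773, id=1), (687, id=4), (551, id=9), (462, id=3), (403, id=7) …. Take first 2.

Macau | 773 ; Nairobi | 687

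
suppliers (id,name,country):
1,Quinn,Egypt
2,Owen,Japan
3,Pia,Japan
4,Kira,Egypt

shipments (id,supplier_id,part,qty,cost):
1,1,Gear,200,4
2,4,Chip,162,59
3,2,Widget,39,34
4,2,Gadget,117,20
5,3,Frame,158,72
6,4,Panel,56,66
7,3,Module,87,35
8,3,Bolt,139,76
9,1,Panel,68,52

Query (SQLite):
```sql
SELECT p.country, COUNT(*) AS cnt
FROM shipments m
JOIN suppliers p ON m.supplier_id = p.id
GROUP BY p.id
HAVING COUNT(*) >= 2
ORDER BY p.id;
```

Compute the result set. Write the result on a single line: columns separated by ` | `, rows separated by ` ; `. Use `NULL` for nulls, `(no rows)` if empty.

Egypt | 2 ; Japan | 2 ; Japan | 3 ; Egypt | 2

Join each shipments row to its suppliers via supplier_id.
Group joined rows by suppliers.id; compute COUNT(*) per group.
HAVING: keep groups with count ≥ 2.
  1: ids {1, 9} → COUNT(*)=2
  2: ids {3, 4} → COUNT(*)=2
  3: ids {5, 7, 8} → COUNT(*)=3
  4: ids {2, 6} → COUNT(*)=2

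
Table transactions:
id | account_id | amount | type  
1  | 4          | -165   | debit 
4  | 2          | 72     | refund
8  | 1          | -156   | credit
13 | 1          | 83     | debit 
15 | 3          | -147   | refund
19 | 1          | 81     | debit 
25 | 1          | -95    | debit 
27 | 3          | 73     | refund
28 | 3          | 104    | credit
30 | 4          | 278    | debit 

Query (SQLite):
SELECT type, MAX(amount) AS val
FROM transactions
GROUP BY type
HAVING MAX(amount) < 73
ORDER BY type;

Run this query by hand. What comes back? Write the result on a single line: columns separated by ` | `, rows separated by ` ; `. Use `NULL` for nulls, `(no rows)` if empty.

(no rows)

Partition transactions by type; compute MAX(amount) within each group.
HAVING: keep groups where MAX(amount) < 73.
  credit: ids {8, 28} → MAX(amount)=104
  debit: ids {1, 13, 19, 25, 30} → MAX(amount)=278
  refund: ids {4, 15, 27} → MAX(amount)=73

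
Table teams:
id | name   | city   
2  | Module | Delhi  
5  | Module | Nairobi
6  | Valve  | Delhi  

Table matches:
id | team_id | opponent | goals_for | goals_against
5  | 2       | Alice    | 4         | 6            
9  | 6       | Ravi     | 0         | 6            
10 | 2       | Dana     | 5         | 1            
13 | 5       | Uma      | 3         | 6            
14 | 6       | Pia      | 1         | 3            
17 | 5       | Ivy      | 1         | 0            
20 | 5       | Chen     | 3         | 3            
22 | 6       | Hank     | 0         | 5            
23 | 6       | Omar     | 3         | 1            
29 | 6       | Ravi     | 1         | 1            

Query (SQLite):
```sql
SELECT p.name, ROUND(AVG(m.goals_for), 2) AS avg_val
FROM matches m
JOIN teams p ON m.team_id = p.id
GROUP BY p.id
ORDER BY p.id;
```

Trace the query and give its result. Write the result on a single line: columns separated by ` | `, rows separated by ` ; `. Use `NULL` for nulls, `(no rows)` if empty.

Join each matches row to its teams via team_id.
Group joined rows by teams.id; compute ROUND(AVG(m.goals_for), 2) per group.
  2: ids {5, 10} → ROUND(AVG(m.goals_for), 2)=4.5
  5: ids {13, 17, 20} → ROUND(AVG(m.goals_for), 2)=2.33
  6: ids {9, 14, 22, 23, 29} → ROUND(AVG(m.goals_for), 2)=1

Module | 4.5 ; Module | 2.33 ; Valve | 1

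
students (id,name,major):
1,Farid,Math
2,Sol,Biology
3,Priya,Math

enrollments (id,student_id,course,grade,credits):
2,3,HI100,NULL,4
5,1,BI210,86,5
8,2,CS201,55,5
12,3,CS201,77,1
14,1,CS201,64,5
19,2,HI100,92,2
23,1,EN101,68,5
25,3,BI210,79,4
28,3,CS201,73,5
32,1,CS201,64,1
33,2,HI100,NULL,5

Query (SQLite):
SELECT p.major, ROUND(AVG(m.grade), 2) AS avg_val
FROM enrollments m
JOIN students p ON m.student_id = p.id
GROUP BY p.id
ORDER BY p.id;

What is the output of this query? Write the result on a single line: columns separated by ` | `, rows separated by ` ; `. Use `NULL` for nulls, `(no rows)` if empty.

Math | 70.5 ; Biology | 73.5 ; Math | 76.33

Join each enrollments row to its students via student_id.
Group joined rows by students.id; compute ROUND(AVG(m.grade), 2) per group.
  1: ids {5, 14, 23, 32} → ROUND(AVG(m.grade), 2)=70.5
  2: ids {8, 19, 33} → ROUND(AVG(m.grade), 2)=73.5
  3: ids {2, 12, 25, 28} → ROUND(AVG(m.grade), 2)=76.33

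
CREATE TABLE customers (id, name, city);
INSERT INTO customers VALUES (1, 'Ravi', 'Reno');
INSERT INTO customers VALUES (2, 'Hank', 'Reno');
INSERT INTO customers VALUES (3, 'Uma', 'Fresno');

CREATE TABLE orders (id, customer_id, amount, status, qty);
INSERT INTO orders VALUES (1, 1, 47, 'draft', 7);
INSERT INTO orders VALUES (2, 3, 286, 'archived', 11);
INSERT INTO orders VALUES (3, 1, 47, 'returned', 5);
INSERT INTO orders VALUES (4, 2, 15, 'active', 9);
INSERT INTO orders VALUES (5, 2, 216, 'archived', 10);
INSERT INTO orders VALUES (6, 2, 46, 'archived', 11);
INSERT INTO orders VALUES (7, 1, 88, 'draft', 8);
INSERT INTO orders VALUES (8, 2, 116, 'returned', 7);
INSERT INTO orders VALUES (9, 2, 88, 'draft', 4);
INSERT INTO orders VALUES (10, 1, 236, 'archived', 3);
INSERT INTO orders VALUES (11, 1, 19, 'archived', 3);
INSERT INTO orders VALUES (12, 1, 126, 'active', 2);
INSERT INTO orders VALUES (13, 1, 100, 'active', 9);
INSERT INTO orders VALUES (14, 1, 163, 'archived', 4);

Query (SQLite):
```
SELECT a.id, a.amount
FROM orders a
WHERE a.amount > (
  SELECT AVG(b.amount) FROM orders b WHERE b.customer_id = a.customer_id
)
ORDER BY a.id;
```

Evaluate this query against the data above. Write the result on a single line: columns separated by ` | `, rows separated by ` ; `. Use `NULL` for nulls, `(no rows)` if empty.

5 | 216 ; 8 | 116 ; 10 | 236 ; 12 | 126 ; 14 | 163

For each orders row a, compute AVG(amount) over rows sharing a.customer_id.
Keep row a if a.amount > that per-group AVG.
  customer_id=1: AVG(amount) = 103.25
  customer_id=2: AVG(amount) = 96.2
  customer_id=3: AVG(amount) = 286.0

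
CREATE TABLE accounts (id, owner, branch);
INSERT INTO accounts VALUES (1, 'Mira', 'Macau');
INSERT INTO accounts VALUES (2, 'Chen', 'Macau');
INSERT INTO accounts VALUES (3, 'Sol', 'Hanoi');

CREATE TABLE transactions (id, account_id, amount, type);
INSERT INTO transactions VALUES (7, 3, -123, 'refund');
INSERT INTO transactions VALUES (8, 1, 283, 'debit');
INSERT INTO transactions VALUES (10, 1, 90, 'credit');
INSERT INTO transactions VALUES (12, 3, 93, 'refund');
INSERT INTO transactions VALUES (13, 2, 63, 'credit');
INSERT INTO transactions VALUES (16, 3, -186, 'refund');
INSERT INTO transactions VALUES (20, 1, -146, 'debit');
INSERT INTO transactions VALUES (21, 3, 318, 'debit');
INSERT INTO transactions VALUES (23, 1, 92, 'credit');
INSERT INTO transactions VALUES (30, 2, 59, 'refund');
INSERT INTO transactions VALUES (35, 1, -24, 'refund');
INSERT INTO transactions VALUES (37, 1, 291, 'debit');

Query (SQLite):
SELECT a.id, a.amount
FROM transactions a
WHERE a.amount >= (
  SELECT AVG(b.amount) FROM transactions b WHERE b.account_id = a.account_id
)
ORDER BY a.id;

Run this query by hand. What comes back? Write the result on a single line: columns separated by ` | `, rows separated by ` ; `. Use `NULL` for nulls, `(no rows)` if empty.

For each transactions row a, compute AVG(amount) over rows sharing a.account_id.
Keep row a if a.amount >= that per-group AVG.
  account_id=1: AVG(amount) = 97.666667
  account_id=2: AVG(amount) = 61.0
  account_id=3: AVG(amount) = 25.5

8 | 283 ; 12 | 93 ; 13 | 63 ; 21 | 318 ; 37 | 291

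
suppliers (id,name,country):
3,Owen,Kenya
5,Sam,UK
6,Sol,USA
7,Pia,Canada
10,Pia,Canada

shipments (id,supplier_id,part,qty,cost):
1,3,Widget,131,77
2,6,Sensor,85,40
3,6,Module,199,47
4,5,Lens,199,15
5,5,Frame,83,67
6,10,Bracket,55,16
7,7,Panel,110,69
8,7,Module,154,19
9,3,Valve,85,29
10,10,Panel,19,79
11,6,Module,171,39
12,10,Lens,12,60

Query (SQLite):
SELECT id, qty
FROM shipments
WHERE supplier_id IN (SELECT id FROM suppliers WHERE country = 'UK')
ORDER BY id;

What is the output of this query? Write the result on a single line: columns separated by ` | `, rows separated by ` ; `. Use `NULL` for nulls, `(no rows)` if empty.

Inner query: suppliers.id where country = 'UK'.
Outer: keep shipments rows whose supplier_id is in that set.
Inner query → {5}

4 | 199 ; 5 | 83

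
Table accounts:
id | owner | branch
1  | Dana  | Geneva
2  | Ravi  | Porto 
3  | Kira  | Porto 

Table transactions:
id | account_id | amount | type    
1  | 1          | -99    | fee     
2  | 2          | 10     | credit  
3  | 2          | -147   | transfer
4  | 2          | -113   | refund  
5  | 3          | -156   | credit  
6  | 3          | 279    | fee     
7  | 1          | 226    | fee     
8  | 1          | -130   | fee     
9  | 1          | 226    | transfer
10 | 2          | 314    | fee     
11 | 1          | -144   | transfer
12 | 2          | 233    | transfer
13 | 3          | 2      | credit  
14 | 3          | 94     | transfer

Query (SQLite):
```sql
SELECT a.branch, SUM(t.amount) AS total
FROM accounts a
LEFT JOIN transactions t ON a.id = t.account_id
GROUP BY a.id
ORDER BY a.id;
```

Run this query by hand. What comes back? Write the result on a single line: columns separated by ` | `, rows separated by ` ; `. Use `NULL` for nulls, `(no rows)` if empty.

Geneva | 79 ; Porto | 297 ; Porto | 219

LEFT JOIN keeps every accounts row; unmatched ones get NULL for transactions columns.
Group by accounts.id and compute SUM(t.amount). SUM over an all-NULL group is NULL.
  1: ids {1, 7, 8, 9, 11} → SUM(t.amount)=79
  2: ids {2, 3, 4, 10, 12} → SUM(t.amount)=297
  3: ids {5, 6, 13, 14} → SUM(t.amount)=219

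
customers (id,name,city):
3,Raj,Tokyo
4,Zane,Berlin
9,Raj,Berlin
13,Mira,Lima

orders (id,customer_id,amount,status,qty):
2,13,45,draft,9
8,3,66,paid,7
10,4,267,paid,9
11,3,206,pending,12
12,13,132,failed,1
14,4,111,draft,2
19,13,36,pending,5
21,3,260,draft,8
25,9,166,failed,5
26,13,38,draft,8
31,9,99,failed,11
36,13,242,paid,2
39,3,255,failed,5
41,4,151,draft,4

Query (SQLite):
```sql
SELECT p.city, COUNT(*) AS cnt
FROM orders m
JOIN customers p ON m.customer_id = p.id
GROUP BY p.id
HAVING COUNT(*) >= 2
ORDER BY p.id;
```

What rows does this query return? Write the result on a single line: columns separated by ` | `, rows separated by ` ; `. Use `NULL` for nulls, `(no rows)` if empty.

Join each orders row to its customers via customer_id.
Group joined rows by customers.id; compute COUNT(*) per group.
HAVING: keep groups with count ≥ 2.
  3: ids {8, 11, 21, 39} → COUNT(*)=4
  4: ids {10, 14, 41} → COUNT(*)=3
  9: ids {25, 31} → COUNT(*)=2
  13: ids {2, 12, 19, 26, 36} → COUNT(*)=5

Tokyo | 4 ; Berlin | 3 ; Berlin | 2 ; Lima | 5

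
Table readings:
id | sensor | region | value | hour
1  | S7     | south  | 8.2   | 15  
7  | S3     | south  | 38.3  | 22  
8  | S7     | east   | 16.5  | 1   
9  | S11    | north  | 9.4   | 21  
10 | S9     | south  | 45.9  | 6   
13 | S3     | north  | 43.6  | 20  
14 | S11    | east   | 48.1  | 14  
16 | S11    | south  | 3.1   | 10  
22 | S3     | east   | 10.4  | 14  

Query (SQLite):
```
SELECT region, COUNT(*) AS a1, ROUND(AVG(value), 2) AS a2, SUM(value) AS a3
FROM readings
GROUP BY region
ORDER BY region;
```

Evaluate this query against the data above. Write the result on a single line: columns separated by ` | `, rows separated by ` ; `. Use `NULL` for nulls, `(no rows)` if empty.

Group readings by region.
Per group compute: COUNT(*), ROUND(AVG(value), 2), SUM(value).
  east: ids {8, 14, 22} → COUNT(*)=3, ROUND(AVG(value), 2)=25, SUM(value)=75
  north: ids {9, 13} → COUNT(*)=2, ROUND(AVG(value), 2)=26.5, SUM(value)=53
  south: ids {1, 7, 10, 16} → COUNT(*)=4, ROUND(AVG(value), 2)=23.88, SUM(value)=95.5

east | 3 | 25 | 75 ; north | 2 | 26.5 | 53 ; south | 4 | 23.88 | 95.5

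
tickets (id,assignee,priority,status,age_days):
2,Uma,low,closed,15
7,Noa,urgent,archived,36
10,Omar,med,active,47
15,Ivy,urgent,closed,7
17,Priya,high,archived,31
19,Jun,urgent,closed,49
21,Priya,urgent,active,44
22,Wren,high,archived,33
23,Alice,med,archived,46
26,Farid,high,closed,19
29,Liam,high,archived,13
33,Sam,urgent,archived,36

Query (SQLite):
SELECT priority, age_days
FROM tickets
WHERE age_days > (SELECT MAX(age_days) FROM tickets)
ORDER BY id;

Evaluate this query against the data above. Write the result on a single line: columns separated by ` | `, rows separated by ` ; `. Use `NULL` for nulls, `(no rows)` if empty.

Scalar subquery: MAX(age_days) over all tickets rows = 49.
Keep rows where age_days > that value.

(no rows)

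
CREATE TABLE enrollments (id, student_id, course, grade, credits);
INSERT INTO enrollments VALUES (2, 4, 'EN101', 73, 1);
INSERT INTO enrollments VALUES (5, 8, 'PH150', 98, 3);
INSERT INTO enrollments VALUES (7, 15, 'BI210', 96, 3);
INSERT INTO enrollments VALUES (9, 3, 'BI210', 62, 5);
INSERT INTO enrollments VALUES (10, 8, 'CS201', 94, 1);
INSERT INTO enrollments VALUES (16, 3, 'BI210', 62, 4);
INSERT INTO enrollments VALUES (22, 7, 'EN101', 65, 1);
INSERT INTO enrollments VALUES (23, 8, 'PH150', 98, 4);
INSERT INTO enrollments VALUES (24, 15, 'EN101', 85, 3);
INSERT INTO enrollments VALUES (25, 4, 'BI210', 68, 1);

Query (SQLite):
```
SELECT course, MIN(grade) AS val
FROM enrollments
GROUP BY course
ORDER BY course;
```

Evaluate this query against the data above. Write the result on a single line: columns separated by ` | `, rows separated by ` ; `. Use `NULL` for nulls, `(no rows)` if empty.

Partition enrollments by course; compute MIN(grade) within each group.
  BI210: ids {7, 9, 16, 25} → MIN(grade)=62
  CS201: ids {10} → MIN(grade)=94
  EN101: ids {2, 22, 24} → MIN(grade)=65
  PH150: ids {5, 23} → MIN(grade)=98

BI210 | 62 ; CS201 | 94 ; EN101 | 65 ; PH150 | 98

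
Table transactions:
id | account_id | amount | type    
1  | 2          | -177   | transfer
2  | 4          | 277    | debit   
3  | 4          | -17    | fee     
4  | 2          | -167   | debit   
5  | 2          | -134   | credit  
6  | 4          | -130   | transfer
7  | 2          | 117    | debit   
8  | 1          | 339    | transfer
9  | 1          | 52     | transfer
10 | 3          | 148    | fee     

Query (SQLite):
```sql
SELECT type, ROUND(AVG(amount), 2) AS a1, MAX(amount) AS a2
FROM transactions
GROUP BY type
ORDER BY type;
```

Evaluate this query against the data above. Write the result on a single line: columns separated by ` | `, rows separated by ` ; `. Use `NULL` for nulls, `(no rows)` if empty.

credit | -134 | -134 ; debit | 75.67 | 277 ; fee | 65.5 | 148 ; transfer | 21 | 339

Group transactions by type.
Per group compute: ROUND(AVG(amount), 2), MAX(amount).
  credit: ids {5} → ROUND(AVG(amount), 2)=-134, MAX(amount)=-134
  debit: ids {2, 4, 7} → ROUND(AVG(amount), 2)=75.67, MAX(amount)=277
  fee: ids {3, 10} → ROUND(AVG(amount), 2)=65.5, MAX(amount)=148
  transfer: ids {1, 6, 8, 9} → ROUND(AVG(amount), 2)=21, MAX(amount)=339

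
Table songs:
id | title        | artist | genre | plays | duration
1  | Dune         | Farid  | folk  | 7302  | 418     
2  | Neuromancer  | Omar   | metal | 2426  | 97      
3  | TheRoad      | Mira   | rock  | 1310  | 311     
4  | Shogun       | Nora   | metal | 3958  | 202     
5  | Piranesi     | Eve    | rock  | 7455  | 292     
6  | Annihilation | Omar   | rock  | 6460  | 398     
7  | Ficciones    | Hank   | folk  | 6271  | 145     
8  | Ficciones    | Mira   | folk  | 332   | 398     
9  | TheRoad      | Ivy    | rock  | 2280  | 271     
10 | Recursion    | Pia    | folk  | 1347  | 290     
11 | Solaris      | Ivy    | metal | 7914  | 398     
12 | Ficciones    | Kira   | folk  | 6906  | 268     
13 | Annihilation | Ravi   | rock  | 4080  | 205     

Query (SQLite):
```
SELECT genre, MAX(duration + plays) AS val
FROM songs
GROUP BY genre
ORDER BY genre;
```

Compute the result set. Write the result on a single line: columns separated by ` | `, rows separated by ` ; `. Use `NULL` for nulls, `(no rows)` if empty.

folk | 7720 ; metal | 8312 ; rock | 7747

For each row compute duration + plays.
Group by genre; take MAX of the expression per group.
  folk: ids {1, 7, 8, 10, 12} → MAX(duration + plays)=7720
  metal: ids {2, 4, 11} → MAX(duration + plays)=8312
  rock: ids {3, 5, 6, 9, 13} → MAX(duration + plays)=7747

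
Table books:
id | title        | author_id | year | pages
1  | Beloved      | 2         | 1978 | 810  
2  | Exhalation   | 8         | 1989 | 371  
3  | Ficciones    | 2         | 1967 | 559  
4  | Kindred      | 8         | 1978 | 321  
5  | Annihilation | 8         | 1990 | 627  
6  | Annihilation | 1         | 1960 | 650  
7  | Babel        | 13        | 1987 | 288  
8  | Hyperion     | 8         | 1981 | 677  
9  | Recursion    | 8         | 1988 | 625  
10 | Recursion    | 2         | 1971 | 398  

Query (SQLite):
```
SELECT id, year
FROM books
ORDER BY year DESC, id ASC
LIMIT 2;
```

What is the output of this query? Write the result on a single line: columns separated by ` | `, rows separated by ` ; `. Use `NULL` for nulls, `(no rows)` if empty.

Sort by year desc, tiebreak id asc: (1990, id=5), (1989, id=2), (1988, id=9), (1987, id=7), (1981, id=8) …. Take first 2.

5 | 1990 ; 2 | 1989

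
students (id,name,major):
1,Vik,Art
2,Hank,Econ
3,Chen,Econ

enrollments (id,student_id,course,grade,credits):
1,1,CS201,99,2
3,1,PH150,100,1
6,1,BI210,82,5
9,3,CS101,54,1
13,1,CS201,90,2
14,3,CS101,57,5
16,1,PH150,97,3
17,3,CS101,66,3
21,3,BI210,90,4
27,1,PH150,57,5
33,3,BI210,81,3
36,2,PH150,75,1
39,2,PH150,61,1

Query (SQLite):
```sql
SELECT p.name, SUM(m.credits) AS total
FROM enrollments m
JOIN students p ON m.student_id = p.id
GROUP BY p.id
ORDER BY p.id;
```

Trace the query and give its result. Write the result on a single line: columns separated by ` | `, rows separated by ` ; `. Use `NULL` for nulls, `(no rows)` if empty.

Vik | 18 ; Hank | 2 ; Chen | 16

Join each enrollments row to its students via student_id.
Group joined rows by students.id; compute SUM(m.credits) per group.
  1: ids {1, 3, 6, 13, 16, 27} → SUM(m.credits)=18
  2: ids {36, 39} → SUM(m.credits)=2
  3: ids {9, 14, 17, 21, 33} → SUM(m.credits)=16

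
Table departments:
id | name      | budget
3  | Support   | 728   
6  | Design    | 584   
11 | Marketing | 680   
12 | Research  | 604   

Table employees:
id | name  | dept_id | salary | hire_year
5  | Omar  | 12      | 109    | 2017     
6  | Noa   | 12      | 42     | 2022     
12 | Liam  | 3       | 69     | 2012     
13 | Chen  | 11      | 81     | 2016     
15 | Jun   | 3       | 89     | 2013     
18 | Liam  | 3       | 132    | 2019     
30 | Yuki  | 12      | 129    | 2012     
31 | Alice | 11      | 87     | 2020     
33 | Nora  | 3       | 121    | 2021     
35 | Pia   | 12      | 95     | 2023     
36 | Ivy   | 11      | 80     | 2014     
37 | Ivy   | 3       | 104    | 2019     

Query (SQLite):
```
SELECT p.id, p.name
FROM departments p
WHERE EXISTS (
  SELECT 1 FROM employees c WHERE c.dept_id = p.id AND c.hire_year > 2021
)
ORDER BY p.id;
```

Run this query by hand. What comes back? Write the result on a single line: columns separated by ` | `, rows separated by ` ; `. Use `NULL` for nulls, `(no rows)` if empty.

12 | Research

For each departments row, check whether any employees with matching dept_id has hire_year > 2021.
Keep rows where that is true.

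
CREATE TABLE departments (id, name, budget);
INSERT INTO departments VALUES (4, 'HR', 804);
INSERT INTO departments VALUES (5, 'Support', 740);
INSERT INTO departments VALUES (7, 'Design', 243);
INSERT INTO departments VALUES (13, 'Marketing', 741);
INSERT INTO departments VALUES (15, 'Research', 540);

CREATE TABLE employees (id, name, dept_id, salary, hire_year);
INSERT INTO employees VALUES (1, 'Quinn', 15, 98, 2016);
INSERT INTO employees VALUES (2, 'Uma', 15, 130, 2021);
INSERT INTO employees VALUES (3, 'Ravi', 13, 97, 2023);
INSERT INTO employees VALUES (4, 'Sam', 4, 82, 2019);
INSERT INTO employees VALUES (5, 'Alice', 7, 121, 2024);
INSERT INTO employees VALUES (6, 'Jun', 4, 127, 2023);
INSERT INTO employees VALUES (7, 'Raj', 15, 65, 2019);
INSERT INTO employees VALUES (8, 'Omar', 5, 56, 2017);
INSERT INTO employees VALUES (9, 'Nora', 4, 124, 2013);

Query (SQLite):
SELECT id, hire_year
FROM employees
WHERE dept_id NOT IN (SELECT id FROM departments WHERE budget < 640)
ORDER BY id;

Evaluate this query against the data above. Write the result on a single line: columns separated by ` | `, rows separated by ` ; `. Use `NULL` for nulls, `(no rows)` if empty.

Inner query: departments.id where budget < 640.
Outer: keep employees rows whose dept_id is not in that set.
Inner query → {7, 15}

3 | 2023 ; 4 | 2019 ; 6 | 2023 ; 8 | 2017 ; 9 | 2013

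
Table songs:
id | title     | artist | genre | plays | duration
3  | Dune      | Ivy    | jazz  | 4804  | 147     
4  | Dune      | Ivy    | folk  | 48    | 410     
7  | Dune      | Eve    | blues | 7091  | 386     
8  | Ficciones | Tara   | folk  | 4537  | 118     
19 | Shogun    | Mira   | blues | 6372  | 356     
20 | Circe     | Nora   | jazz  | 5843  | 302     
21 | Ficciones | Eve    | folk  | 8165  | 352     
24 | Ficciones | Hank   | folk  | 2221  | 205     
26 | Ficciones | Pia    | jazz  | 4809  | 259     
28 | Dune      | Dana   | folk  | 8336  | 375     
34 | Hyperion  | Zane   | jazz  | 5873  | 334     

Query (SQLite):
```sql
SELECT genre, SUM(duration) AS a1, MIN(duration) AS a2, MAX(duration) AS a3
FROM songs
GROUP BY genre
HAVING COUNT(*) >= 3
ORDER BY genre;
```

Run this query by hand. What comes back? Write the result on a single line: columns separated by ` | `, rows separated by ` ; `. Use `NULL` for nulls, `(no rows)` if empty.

folk | 1460 | 118 | 410 ; jazz | 1042 | 147 | 334

Group songs by genre.
Per group compute: SUM(duration), MIN(duration), MAX(duration).
HAVING: drop groups with fewer than 3 rows.
  blues: ids {7, 19} → SUM(duration)=742, MIN(duration)=356, MAX(duration)=386
  folk: ids {4, 8, 21, 24, 28} → SUM(duration)=1460, MIN(duration)=118, MAX(duration)=410
  jazz: ids {3, 20, 26, 34} → SUM(duration)=1042, MIN(duration)=147, MAX(duration)=334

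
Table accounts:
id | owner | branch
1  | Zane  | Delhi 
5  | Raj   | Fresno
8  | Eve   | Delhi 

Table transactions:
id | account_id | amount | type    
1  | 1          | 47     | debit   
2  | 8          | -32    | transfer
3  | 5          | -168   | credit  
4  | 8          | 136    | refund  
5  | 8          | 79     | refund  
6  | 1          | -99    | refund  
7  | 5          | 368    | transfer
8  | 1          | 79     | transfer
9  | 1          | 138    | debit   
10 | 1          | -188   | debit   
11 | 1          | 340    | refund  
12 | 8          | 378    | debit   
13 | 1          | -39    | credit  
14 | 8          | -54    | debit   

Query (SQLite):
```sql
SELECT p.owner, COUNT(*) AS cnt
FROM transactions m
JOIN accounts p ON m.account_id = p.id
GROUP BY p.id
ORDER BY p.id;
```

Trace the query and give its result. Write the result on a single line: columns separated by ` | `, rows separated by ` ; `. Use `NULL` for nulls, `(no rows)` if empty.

Join each transactions row to its accounts via account_id.
Group joined rows by accounts.id; compute COUNT(*) per group.
  1: ids {1, 6, 8, 9, 10, 11, 13} → COUNT(*)=7
  5: ids {3, 7} → COUNT(*)=2
  8: ids {2, 4, 5, 12, 14} → COUNT(*)=5

Zane | 7 ; Raj | 2 ; Eve | 5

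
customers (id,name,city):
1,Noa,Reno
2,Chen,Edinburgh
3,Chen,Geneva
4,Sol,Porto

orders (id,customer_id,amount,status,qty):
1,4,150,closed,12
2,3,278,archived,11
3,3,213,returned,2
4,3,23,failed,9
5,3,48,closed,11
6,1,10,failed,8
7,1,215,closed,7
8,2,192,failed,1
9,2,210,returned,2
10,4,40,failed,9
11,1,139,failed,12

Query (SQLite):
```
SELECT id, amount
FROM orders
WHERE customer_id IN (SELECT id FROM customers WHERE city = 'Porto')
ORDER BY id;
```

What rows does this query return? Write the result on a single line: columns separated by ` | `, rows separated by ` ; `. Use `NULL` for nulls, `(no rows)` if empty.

Inner query: customers.id where city = 'Porto'.
Outer: keep orders rows whose customer_id is in that set.
Inner query → {4}

1 | 150 ; 10 | 40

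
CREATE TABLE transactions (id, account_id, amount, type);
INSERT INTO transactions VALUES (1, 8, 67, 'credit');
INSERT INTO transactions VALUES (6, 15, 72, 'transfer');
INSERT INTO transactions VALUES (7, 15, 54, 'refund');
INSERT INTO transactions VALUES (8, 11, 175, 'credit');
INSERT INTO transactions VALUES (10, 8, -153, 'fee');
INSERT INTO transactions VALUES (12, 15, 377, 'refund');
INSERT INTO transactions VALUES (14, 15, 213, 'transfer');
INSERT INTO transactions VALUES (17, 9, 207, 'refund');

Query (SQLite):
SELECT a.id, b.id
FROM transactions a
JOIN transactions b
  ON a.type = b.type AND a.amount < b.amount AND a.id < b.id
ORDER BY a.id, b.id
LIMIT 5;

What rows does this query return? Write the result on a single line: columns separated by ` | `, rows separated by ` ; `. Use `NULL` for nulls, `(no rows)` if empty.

1 | 8 ; 6 | 14 ; 7 | 12 ; 7 | 17

Pairs (a,b) with same type, a.amount < b.amount, a.id < b.id.
type groups: credit:{1,8} fee:{10} refund:{7,12,17} transfer:{6,14}
Ordered by (a.id, b.id); first 5.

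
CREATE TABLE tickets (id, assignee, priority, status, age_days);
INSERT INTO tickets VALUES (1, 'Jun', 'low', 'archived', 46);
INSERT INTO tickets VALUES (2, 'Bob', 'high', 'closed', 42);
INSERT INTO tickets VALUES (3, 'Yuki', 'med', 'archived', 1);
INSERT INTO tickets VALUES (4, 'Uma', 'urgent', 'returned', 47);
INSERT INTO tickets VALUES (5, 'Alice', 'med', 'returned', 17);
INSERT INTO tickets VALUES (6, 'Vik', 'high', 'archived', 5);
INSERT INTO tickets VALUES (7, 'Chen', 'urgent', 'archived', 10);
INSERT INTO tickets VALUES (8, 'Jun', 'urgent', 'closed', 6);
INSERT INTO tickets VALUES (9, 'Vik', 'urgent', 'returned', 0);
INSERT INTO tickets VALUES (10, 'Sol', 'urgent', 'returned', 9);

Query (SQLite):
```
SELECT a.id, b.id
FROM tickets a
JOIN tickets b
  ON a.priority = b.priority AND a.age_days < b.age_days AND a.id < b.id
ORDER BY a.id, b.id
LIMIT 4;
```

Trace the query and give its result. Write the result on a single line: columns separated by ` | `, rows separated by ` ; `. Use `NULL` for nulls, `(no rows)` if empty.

Pairs (a,b) with same priority, a.age_days < b.age_days, a.id < b.id.
priority groups: high:{2,6} low:{1} med:{3,5} urgent:{4,7,8,9,10}
Ordered by (a.id, b.id); first 4.

3 | 5 ; 8 | 10 ; 9 | 10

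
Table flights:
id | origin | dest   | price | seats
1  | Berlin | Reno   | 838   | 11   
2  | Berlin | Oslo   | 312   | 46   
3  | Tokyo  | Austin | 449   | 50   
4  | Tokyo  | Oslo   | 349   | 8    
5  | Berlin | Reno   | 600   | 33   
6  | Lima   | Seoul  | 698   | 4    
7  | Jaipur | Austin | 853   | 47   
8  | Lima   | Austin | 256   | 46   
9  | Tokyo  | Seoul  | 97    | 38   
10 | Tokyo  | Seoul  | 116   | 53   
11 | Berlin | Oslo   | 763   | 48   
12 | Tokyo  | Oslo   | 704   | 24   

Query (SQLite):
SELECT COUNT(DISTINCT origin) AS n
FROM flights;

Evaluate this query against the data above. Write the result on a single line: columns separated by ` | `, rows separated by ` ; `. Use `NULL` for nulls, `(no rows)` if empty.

Count distinct non-NULL origin values.

4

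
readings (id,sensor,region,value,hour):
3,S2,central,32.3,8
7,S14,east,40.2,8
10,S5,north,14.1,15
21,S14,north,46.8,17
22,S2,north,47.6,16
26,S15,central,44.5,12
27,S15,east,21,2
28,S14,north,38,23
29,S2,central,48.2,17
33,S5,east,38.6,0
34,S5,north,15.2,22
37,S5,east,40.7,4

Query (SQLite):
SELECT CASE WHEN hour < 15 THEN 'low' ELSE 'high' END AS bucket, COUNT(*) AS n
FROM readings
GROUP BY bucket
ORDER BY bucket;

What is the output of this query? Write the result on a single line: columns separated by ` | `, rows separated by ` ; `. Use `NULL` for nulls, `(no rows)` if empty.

Bucket rows by hour < 15 → 'low' else 'high'; count each bucket.

high | 6 ; low | 6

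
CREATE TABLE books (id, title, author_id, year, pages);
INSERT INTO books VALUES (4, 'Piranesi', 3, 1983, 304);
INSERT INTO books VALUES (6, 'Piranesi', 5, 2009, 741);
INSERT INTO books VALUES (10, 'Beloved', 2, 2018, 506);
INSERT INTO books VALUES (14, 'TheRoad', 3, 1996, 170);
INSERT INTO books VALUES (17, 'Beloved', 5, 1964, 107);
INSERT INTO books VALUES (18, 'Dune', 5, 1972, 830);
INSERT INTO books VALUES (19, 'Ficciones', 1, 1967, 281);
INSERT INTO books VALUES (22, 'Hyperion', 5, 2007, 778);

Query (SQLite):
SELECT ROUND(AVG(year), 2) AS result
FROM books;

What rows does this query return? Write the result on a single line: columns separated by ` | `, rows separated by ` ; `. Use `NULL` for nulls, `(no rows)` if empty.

All year values: [1983, 2009, 2018, 1996, 1964, 1972, 1967, 2007].
AVG = 15916 / 8 (rounded to 2 dp).

1989.5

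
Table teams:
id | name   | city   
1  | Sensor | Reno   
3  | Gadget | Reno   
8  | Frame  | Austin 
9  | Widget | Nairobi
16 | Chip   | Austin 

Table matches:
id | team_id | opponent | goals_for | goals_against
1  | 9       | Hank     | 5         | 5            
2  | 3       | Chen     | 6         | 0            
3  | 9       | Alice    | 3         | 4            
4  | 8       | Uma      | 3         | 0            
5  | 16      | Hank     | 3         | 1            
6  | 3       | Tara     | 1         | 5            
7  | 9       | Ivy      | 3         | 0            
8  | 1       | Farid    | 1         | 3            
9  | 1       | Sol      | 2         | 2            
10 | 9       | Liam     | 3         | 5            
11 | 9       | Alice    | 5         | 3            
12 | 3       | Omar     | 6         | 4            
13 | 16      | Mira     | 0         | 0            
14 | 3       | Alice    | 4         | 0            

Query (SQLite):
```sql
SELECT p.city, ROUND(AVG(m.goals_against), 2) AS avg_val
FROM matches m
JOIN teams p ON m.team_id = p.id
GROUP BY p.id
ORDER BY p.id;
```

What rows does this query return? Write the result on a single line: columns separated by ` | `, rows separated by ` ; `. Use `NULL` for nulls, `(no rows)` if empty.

Reno | 2.5 ; Reno | 2.25 ; Austin | 0 ; Nairobi | 3.4 ; Austin | 0.5

Join each matches row to its teams via team_id.
Group joined rows by teams.id; compute ROUND(AVG(m.goals_against), 2) per group.
  1: ids {8, 9} → ROUND(AVG(m.goals_against), 2)=2.5
  3: ids {2, 6, 12, 14} → ROUND(AVG(m.goals_against), 2)=2.25
  8: ids {4} → ROUND(AVG(m.goals_against), 2)=0
  9: ids {1, 3, 7, 10, 11} → ROUND(AVG(m.goals_against), 2)=3.4
  16: ids {5, 13} → ROUND(AVG(m.goals_against), 2)=0.5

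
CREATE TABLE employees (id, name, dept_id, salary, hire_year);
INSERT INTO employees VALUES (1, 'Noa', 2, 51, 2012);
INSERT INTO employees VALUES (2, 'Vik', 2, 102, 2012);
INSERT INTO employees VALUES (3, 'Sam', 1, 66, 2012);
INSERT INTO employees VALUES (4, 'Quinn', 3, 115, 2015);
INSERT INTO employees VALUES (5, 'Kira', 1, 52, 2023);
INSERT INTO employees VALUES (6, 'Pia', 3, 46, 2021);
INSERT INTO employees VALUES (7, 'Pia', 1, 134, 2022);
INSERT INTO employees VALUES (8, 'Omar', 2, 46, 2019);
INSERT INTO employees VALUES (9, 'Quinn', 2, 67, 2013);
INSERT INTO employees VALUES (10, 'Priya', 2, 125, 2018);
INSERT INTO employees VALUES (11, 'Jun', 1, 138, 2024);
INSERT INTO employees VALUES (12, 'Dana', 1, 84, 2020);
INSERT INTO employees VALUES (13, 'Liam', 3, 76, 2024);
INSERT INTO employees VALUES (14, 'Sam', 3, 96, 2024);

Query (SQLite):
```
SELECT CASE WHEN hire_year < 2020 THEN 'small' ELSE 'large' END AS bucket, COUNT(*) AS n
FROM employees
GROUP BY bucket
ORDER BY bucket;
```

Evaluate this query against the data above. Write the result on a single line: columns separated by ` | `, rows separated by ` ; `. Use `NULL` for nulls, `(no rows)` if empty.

Bucket rows by hire_year < 2020 → 'small' else 'large'; count each bucket.

large | 7 ; small | 7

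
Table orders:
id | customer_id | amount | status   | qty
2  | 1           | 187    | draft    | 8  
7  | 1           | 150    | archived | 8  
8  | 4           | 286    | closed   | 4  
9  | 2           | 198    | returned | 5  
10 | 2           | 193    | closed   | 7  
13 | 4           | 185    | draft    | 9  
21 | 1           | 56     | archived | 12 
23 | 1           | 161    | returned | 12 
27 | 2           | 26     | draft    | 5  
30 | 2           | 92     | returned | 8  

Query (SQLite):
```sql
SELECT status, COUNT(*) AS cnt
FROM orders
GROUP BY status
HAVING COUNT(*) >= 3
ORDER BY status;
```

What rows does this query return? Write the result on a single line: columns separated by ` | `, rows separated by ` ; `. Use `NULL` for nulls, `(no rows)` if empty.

draft | 3 ; returned | 3

Partition orders by status; compute COUNT(*) within each group.
HAVING: keep groups with count ≥ 3.
  archived: ids {7, 21} → COUNT(*)=2
  closed: ids {8, 10} → COUNT(*)=2
  draft: ids {2, 13, 27} → COUNT(*)=3
  returned: ids {9, 23, 30} → COUNT(*)=3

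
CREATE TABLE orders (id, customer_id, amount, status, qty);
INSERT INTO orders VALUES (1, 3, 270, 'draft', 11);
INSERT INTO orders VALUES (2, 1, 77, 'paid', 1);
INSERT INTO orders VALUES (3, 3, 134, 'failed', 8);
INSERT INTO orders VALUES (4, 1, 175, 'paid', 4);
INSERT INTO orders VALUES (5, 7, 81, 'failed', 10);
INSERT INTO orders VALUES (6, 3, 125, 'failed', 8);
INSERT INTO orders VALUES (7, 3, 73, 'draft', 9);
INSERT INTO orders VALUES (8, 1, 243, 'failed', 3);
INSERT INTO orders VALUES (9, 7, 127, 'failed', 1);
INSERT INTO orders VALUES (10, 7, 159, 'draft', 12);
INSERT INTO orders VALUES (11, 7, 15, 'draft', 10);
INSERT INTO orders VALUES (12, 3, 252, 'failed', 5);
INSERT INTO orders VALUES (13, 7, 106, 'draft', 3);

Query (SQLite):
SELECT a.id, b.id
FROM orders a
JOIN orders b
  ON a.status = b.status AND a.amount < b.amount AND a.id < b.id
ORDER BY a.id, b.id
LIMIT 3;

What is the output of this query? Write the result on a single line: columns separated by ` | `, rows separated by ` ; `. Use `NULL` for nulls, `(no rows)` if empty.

2 | 4 ; 3 | 8 ; 3 | 12

Pairs (a,b) with same status, a.amount < b.amount, a.id < b.id.
status groups: draft:{1,7,10,11,13} failed:{3,5,6,8,9,12} paid:{2,4}
Ordered by (a.id, b.id); first 3.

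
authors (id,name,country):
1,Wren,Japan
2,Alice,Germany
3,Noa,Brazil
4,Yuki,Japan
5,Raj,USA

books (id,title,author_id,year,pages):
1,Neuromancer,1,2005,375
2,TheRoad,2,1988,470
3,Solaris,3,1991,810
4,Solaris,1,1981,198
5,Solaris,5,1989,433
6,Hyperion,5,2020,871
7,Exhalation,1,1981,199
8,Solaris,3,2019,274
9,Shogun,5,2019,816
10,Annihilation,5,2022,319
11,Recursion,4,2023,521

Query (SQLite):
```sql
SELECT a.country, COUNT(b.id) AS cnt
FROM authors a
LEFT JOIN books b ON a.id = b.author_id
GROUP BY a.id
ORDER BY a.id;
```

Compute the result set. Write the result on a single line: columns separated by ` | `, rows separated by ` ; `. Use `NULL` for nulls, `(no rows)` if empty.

Japan | 3 ; Germany | 1 ; Brazil | 2 ; Japan | 1 ; USA | 4

LEFT JOIN keeps every authors row; unmatched ones get NULL for books columns.
Group by authors.id and compute COUNT(b.id). COUNT(col) of an all-NULL group is 0.
  1: ids {1, 4, 7} → COUNT(b.id)=3
  2: ids {2} → COUNT(b.id)=1
  3: ids {3, 8} → COUNT(b.id)=2
  4: ids {11} → COUNT(b.id)=1
  5: ids {5, 6, 9, 10} → COUNT(b.id)=4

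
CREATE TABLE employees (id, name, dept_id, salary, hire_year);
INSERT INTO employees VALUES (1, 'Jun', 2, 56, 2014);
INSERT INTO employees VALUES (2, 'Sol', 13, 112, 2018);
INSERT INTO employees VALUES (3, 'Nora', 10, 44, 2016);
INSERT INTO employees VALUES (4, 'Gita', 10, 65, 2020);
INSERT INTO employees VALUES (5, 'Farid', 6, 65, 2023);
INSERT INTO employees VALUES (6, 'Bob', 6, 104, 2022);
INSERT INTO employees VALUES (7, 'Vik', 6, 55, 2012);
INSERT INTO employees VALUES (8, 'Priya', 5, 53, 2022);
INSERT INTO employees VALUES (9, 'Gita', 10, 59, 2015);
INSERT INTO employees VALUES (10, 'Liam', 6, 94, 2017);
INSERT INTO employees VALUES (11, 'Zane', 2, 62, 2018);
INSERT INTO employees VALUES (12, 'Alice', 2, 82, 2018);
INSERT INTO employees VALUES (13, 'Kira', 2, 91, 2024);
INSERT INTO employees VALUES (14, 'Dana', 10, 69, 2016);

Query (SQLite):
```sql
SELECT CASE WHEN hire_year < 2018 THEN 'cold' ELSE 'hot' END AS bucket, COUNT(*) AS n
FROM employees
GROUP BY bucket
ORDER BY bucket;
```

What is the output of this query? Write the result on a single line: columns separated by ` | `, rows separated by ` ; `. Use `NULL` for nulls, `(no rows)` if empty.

Bucket rows by hire_year < 2018 → 'cold' else 'hot'; count each bucket.

cold | 6 ; hot | 8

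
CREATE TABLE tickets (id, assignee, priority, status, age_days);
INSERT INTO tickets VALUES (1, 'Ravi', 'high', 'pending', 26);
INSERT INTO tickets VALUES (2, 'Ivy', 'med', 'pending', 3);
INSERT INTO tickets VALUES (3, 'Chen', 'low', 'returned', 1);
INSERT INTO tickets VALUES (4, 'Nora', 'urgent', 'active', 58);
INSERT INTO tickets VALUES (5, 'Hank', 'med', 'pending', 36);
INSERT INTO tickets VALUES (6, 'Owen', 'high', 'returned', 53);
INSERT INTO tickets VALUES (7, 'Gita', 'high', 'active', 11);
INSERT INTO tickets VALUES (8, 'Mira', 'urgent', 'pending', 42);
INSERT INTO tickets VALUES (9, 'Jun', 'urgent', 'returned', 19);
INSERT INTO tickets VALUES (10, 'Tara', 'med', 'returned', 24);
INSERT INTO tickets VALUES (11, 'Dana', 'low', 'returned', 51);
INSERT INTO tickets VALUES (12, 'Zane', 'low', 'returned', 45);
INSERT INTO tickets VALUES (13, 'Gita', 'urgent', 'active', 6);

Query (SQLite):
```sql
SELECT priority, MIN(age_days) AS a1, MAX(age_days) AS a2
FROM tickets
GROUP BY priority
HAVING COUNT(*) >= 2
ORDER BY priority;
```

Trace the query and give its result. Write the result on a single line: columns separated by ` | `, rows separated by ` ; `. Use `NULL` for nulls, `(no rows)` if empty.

Group tickets by priority.
Per group compute: MIN(age_days), MAX(age_days).
HAVING: drop groups with fewer than 2 rows.
  high: ids {1, 6, 7} → MIN(age_days)=11, MAX(age_days)=53
  low: ids {3, 11, 12} → MIN(age_days)=1, MAX(age_days)=51
  med: ids {2, 5, 10} → MIN(age_days)=3, MAX(age_days)=36
  urgent: ids {4, 8, 9, 13} → MIN(age_days)=6, MAX(age_days)=58

high | 11 | 53 ; low | 1 | 51 ; med | 3 | 36 ; urgent | 6 | 58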